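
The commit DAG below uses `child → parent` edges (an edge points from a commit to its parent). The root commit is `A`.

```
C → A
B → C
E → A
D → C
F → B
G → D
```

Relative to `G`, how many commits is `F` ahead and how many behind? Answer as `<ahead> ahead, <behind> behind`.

Reachable from F: {A, B, C, F}.
Reachable from G: {A, C, D, G}.
Only in F's history (ahead): {B, F} — 2.
Only in G's history (behind): {D, G} — 2.

2 ahead, 2 behind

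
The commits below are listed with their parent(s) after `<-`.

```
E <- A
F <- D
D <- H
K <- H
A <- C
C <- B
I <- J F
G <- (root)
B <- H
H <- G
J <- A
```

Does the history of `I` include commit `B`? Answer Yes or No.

Yes

Ancestors of I (commits reachable by following parents): {A, B, C, D, F, G, H, I, J}.
B is in that set, so it is an ancestor of I.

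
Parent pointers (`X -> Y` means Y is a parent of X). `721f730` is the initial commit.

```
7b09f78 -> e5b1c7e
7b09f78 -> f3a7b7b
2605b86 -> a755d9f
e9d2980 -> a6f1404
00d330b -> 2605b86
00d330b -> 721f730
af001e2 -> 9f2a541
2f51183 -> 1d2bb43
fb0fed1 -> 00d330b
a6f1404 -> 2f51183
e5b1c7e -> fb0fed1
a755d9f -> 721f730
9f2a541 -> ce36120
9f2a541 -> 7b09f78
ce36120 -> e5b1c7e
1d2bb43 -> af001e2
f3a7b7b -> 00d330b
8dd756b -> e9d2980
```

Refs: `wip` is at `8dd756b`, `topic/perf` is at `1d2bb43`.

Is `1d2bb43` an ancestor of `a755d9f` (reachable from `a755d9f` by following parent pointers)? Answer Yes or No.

No

Ancestors of a755d9f: {721f730, a755d9f}.
1d2bb43 is not in that set, so it is not an ancestor of a755d9f.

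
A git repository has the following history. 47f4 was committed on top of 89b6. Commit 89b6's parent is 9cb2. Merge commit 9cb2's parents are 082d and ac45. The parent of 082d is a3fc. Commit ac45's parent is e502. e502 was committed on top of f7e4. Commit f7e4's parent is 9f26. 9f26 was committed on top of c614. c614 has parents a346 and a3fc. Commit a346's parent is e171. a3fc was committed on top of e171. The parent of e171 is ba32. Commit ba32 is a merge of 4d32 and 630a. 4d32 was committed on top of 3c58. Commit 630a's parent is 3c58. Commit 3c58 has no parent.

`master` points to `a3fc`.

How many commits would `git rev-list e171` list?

5

Walking parent pointers from e171: reachable set = {3c58, 4d32, 630a, ba32, e171}.
That is 5 commits.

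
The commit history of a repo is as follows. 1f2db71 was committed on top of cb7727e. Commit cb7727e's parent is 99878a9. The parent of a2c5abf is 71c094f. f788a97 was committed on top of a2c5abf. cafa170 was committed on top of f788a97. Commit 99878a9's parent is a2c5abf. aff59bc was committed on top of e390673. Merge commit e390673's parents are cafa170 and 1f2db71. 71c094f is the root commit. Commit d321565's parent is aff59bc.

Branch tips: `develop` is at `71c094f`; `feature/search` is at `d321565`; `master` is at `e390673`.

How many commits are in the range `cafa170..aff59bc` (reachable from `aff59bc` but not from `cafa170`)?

Reachable from aff59bc: {1f2db71, 71c094f, 99878a9, a2c5abf, aff59bc, cafa170, cb7727e, e390673, f788a97}.
Reachable from cafa170: {71c094f, a2c5abf, cafa170, f788a97}.
In aff59bc's history but not cafa170's: {1f2db71, 99878a9, aff59bc, cb7727e, e390673} — 5 commits.

5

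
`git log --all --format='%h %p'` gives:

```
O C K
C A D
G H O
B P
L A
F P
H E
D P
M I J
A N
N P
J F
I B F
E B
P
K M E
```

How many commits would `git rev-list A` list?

3

Walking parent pointers from A: reachable set = {A, N, P}.
That is 3 commits.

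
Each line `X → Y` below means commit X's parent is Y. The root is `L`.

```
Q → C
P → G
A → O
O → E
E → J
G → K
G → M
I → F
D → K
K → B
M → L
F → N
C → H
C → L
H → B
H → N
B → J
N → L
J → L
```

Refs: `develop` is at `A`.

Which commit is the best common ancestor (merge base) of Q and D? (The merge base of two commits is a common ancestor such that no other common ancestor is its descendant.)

Ancestors of Q: {B, C, H, J, L, N, Q}.
Ancestors of D: {B, D, J, K, L}.
Common ancestors: {B, J, L}.
Among these, B is not an ancestor of any other common ancestor — it is the merge base.

B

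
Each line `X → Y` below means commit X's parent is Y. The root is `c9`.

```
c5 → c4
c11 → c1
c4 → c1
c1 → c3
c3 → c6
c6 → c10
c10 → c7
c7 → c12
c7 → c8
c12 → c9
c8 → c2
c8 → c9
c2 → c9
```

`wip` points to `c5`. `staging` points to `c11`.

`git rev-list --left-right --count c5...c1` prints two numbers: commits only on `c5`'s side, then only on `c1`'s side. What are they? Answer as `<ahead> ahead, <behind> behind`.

Reachable from c5: {c1, c10, c12, c2, c3, c4, c5, c6, c7, c8, c9}.
Reachable from c1: {c1, c10, c12, c2, c3, c6, c7, c8, c9}.
Only in c5's history (ahead): {c4, c5} — 2.
Only in c1's history (behind): {} — 0.

2 ahead, 0 behind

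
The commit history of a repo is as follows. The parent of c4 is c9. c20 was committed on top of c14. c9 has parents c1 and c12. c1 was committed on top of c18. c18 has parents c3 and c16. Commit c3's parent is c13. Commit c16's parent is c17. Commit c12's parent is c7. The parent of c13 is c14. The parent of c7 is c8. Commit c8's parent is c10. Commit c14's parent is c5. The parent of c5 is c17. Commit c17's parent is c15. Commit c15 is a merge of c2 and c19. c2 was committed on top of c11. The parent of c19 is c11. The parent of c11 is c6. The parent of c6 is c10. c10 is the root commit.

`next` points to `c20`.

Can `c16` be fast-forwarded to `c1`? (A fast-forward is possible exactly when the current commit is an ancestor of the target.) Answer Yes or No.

Yes

A fast-forward from c16 to c1 is possible iff c16 is an ancestor of c1.
Ancestors of c1: {c1, c10, c11, c13, c14, c15, c16, c17, c18, c19, c2, c3, c5, c6}.
c16 is among them, so fast-forward is possible.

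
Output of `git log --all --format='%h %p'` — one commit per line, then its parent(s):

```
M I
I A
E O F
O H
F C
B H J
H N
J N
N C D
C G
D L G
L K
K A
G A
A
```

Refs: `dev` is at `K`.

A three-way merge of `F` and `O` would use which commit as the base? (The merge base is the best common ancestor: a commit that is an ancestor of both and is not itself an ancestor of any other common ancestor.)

Ancestors of F: {A, C, F, G}.
Ancestors of O: {A, C, D, G, H, K, L, N, O}.
Common ancestors: {A, C, G}.
Among these, C is not an ancestor of any other common ancestor — it is the merge base.

C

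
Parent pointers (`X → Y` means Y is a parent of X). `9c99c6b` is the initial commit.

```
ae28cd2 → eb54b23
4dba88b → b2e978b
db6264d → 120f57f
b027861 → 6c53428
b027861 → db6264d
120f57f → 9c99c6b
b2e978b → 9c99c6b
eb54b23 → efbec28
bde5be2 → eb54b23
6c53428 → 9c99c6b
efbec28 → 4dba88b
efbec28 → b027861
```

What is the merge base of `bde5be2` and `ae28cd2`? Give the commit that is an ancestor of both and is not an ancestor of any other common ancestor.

Ancestors of bde5be2: {120f57f, 4dba88b, 6c53428, 9c99c6b, b027861, b2e978b, bde5be2, db6264d, eb54b23, efbec28}.
Ancestors of ae28cd2: {120f57f, 4dba88b, 6c53428, 9c99c6b, ae28cd2, b027861, b2e978b, db6264d, eb54b23, efbec28}.
Common ancestors: {120f57f, 4dba88b, 6c53428, 9c99c6b, b027861, b2e978b, db6264d, eb54b23, efbec28}.
Among these, eb54b23 is not an ancestor of any other common ancestor — it is the merge base.

eb54b23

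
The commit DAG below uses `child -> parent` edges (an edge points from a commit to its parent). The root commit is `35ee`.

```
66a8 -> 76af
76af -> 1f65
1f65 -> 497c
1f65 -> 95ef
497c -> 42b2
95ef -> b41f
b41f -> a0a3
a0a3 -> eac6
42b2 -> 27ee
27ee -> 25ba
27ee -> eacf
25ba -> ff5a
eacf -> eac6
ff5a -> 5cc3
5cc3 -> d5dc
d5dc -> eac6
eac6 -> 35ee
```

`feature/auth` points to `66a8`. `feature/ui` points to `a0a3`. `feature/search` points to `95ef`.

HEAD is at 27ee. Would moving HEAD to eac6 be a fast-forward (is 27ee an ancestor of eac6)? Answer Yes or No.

A fast-forward from 27ee to eac6 is possible iff 27ee is an ancestor of eac6.
Ancestors of eac6: {35ee, eac6}.
27ee is not among them, so fast-forward is not possible.

No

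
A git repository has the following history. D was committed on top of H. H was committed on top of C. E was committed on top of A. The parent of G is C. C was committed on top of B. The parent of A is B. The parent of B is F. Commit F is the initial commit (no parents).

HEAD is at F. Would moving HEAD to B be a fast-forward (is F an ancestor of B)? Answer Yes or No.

A fast-forward from F to B is possible iff F is an ancestor of B.
Ancestors of B: {B, F}.
F is among them, so fast-forward is possible.

Yes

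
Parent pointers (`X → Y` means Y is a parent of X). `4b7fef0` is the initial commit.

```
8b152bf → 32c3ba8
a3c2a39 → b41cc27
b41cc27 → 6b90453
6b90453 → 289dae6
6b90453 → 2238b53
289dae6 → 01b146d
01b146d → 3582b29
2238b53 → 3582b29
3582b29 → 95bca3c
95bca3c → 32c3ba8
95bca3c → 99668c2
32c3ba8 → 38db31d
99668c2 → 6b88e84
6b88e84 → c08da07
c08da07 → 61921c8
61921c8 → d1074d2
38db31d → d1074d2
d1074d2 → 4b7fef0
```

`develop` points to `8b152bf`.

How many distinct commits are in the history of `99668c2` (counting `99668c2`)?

6

Walking parent pointers from 99668c2: reachable set = {4b7fef0, 61921c8, 6b88e84, 99668c2, c08da07, d1074d2}.
That is 6 commits.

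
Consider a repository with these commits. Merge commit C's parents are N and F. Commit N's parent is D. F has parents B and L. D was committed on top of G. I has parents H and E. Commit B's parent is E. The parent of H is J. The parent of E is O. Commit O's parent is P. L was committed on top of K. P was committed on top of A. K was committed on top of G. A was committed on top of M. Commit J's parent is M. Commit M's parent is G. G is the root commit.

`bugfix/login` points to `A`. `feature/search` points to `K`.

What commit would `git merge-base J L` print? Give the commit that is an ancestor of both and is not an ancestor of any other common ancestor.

Ancestors of J: {G, J, M}.
Ancestors of L: {G, K, L}.
Common ancestors: {G}.
The only common ancestor is G, so it is the merge base.

G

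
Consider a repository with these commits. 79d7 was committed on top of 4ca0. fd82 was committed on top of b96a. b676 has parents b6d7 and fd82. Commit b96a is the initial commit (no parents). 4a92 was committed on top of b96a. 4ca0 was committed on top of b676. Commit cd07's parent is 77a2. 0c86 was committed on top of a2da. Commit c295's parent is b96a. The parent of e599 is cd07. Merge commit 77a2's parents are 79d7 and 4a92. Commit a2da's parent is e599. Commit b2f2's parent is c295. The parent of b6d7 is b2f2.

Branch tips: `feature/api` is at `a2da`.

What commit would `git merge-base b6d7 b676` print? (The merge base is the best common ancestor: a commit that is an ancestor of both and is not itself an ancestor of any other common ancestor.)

Ancestors of b6d7: {b2f2, b6d7, b96a, c295}.
Ancestors of b676: {b2f2, b676, b6d7, b96a, c295, fd82}.
Common ancestors: {b2f2, b6d7, b96a, c295}.
Among these, b6d7 is not an ancestor of any other common ancestor — it is the merge base.

b6d7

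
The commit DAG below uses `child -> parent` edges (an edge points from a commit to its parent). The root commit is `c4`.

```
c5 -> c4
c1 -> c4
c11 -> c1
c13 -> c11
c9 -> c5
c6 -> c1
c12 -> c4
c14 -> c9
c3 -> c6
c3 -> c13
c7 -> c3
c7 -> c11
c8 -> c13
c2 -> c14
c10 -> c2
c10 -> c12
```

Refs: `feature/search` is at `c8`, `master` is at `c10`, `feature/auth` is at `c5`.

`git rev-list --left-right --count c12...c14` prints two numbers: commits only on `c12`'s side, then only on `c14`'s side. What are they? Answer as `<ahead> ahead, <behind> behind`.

1 ahead, 3 behind

Reachable from c12: {c12, c4}.
Reachable from c14: {c14, c4, c5, c9}.
Only in c12's history (ahead): {c12} — 1.
Only in c14's history (behind): {c14, c5, c9} — 3.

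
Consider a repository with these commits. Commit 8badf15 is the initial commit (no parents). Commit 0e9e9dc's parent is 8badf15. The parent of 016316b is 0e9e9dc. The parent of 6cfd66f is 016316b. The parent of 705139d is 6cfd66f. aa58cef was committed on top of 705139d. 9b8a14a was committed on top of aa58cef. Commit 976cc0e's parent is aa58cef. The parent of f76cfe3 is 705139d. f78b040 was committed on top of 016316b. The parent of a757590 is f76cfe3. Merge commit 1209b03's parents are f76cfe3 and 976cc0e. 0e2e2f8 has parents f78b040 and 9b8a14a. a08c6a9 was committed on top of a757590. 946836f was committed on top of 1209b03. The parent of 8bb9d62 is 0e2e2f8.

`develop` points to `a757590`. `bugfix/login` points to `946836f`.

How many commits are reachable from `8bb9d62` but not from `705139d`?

Reachable from 8bb9d62: {016316b, 0e2e2f8, 0e9e9dc, 6cfd66f, 705139d, 8badf15, 8bb9d62, 9b8a14a, aa58cef, f78b040}.
Reachable from 705139d: {016316b, 0e9e9dc, 6cfd66f, 705139d, 8badf15}.
In 8bb9d62's history but not 705139d's: {0e2e2f8, 8bb9d62, 9b8a14a, aa58cef, f78b040} — 5 commits.

5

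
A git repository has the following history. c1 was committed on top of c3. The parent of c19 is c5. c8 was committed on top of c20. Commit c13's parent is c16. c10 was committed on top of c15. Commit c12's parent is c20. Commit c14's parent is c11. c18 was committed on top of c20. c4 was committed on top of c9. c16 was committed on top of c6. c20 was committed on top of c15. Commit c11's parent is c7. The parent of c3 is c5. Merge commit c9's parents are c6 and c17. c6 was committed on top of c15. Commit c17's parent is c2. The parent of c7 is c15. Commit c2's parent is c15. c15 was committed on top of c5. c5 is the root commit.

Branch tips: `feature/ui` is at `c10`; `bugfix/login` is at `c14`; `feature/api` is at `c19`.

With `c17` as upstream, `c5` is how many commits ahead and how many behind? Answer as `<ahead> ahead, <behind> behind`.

0 ahead, 3 behind

Reachable from c5: {c5}.
Reachable from c17: {c15, c17, c2, c5}.
Only in c5's history (ahead): {} — 0.
Only in c17's history (behind): {c15, c17, c2} — 3.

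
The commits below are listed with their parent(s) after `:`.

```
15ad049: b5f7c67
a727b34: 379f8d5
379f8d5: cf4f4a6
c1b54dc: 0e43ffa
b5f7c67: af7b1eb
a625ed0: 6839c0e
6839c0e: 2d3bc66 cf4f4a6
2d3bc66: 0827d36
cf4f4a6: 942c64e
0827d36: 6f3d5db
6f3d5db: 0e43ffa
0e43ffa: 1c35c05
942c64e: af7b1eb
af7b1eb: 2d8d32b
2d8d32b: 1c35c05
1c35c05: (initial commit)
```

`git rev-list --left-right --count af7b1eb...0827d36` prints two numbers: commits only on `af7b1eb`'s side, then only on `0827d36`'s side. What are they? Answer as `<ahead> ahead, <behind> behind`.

Reachable from af7b1eb: {1c35c05, 2d8d32b, af7b1eb}.
Reachable from 0827d36: {0827d36, 0e43ffa, 1c35c05, 6f3d5db}.
Only in af7b1eb's history (ahead): {2d8d32b, af7b1eb} — 2.
Only in 0827d36's history (behind): {0827d36, 0e43ffa, 6f3d5db} — 3.

2 ahead, 3 behind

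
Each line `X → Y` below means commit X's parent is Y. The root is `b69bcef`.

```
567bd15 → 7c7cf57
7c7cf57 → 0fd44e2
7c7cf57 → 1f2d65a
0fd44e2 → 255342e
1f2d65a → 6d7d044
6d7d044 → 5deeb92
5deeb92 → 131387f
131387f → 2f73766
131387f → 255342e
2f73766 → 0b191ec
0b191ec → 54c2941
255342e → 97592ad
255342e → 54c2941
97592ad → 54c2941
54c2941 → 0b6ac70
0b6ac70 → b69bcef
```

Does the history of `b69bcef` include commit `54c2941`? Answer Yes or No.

No

Ancestors of b69bcef: {b69bcef}.
54c2941 is not in that set, so it is not an ancestor of b69bcef.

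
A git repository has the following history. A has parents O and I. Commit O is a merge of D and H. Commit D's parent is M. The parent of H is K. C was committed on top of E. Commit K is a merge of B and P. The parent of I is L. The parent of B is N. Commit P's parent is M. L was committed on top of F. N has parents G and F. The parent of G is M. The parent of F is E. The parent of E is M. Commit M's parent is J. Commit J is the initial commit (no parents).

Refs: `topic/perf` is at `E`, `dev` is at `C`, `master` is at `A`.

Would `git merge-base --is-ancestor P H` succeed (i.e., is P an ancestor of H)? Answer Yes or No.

Yes

Ancestors of H (commits reachable by following parents): {B, E, F, G, H, J, K, M, N, P}.
P is in that set, so it is an ancestor of H.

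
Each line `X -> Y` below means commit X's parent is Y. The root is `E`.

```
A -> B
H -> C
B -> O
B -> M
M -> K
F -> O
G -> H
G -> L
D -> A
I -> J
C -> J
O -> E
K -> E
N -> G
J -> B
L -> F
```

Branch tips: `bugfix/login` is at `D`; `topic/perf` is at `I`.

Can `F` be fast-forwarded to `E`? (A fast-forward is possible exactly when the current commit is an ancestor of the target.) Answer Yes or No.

A fast-forward from F to E is possible iff F is an ancestor of E.
Ancestors of E: {E}.
F is not among them, so fast-forward is not possible.

No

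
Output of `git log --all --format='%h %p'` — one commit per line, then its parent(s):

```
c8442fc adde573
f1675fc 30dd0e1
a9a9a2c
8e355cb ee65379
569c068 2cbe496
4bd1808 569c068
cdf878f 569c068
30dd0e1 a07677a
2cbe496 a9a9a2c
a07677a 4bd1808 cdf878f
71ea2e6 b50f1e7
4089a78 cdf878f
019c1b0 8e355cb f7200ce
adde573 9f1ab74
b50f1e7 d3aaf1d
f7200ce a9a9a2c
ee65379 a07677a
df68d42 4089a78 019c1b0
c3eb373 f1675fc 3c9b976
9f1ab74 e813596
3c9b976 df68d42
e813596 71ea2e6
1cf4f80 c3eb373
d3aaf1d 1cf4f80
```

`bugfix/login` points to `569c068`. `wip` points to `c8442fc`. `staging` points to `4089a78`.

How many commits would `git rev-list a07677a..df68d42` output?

Reachable from df68d42: {019c1b0, 2cbe496, 4089a78, 4bd1808, 569c068, 8e355cb, a07677a, a9a9a2c, cdf878f, df68d42, ee65379, f7200ce}.
Reachable from a07677a: {2cbe496, 4bd1808, 569c068, a07677a, a9a9a2c, cdf878f}.
In df68d42's history but not a07677a's: {019c1b0, 4089a78, 8e355cb, df68d42, ee65379, f7200ce} — 6 commits.

6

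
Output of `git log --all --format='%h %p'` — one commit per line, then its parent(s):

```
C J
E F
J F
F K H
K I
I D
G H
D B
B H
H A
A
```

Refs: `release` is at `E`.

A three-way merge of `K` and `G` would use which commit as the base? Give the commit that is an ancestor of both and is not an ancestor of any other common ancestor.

Ancestors of K: {A, B, D, H, I, K}.
Ancestors of G: {A, G, H}.
Common ancestors: {A, H}.
Among these, H is not an ancestor of any other common ancestor — it is the merge base.

H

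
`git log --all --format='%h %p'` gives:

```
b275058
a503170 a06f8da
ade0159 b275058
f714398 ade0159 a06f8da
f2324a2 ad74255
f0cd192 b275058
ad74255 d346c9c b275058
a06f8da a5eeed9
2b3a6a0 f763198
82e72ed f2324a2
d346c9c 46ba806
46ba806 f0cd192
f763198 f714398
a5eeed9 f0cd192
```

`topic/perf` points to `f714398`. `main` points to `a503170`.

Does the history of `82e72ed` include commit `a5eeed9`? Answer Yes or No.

Ancestors of 82e72ed: {46ba806, 82e72ed, ad74255, b275058, d346c9c, f0cd192, f2324a2}.
a5eeed9 is not in that set, so it is not an ancestor of 82e72ed.

No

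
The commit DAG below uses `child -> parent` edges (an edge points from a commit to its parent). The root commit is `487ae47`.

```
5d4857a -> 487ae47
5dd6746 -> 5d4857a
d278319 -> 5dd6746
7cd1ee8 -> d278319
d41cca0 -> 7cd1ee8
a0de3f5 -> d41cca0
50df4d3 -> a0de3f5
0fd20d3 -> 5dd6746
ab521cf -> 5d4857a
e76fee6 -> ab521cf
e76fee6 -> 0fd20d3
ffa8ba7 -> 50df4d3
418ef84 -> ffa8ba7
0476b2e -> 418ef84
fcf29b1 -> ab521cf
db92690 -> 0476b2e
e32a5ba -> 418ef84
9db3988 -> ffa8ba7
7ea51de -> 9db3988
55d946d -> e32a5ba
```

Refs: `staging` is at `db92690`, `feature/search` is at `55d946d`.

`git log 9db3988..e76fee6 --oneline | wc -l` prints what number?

Reachable from e76fee6: {0fd20d3, 487ae47, 5d4857a, 5dd6746, ab521cf, e76fee6}.
Reachable from 9db3988: {487ae47, 50df4d3, 5d4857a, 5dd6746, 7cd1ee8, 9db3988, a0de3f5, d278319, d41cca0, ffa8ba7}.
In e76fee6's history but not 9db3988's: {0fd20d3, ab521cf, e76fee6} — 3 commits.

3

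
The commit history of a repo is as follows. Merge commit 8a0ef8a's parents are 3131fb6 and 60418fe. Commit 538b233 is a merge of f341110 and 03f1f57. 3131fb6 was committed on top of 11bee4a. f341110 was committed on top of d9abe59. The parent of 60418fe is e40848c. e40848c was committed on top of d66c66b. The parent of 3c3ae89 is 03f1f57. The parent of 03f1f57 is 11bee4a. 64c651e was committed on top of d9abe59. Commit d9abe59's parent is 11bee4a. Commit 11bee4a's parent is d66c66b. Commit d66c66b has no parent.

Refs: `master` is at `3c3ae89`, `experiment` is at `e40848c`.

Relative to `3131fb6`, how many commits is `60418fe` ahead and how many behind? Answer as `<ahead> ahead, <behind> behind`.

Reachable from 60418fe: {60418fe, d66c66b, e40848c}.
Reachable from 3131fb6: {11bee4a, 3131fb6, d66c66b}.
Only in 60418fe's history (ahead): {60418fe, e40848c} — 2.
Only in 3131fb6's history (behind): {11bee4a, 3131fb6} — 2.

2 ahead, 2 behind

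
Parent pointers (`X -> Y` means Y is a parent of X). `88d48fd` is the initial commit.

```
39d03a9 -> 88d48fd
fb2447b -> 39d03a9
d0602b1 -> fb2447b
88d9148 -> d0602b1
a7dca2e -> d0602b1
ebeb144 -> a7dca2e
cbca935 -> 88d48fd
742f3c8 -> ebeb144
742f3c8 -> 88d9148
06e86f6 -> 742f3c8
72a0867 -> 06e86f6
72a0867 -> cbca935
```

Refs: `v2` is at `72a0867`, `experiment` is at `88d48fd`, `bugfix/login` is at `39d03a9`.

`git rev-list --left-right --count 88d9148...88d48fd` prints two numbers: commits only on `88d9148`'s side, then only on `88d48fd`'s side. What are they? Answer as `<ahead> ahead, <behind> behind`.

Reachable from 88d9148: {39d03a9, 88d48fd, 88d9148, d0602b1, fb2447b}.
Reachable from 88d48fd: {88d48fd}.
Only in 88d9148's history (ahead): {39d03a9, 88d9148, d0602b1, fb2447b} — 4.
Only in 88d48fd's history (behind): {} — 0.

4 ahead, 0 behind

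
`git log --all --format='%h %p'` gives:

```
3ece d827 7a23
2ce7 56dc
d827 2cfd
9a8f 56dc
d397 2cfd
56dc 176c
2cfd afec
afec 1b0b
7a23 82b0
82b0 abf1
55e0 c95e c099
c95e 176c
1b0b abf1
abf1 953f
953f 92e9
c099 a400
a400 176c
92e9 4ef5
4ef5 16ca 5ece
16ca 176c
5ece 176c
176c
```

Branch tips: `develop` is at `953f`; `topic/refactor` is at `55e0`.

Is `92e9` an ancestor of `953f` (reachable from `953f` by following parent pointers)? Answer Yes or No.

Yes

Ancestors of 953f (commits reachable by following parents): {16ca, 176c, 4ef5, 5ece, 92e9, 953f}.
92e9 is in that set, so it is an ancestor of 953f.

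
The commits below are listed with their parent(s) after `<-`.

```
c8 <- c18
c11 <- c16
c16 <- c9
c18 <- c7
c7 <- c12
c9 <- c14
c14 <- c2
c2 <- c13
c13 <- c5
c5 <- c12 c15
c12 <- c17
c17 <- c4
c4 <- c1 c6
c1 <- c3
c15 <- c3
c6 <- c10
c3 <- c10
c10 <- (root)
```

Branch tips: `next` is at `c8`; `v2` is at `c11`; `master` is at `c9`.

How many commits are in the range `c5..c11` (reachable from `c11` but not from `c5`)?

6

Reachable from c11: {c1, c10, c11, c12, c13, c14, c15, c16, c17, c2, c3, c4, c5, c6, c9}.
Reachable from c5: {c1, c10, c12, c15, c17, c3, c4, c5, c6}.
In c11's history but not c5's: {c11, c13, c14, c16, c2, c9} — 6 commits.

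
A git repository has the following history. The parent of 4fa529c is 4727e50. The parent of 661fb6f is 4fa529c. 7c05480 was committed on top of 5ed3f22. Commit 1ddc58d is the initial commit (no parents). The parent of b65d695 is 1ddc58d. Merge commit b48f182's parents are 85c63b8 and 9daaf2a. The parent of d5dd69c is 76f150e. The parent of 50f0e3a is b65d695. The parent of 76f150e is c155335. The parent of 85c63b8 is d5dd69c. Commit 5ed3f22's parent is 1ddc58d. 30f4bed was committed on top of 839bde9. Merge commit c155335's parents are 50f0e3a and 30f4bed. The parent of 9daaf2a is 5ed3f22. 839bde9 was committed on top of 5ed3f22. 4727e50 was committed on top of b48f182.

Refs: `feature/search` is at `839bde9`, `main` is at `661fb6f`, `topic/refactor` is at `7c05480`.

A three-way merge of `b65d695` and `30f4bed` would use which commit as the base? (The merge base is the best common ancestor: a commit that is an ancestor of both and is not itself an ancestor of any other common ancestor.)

1ddc58d

Ancestors of b65d695: {1ddc58d, b65d695}.
Ancestors of 30f4bed: {1ddc58d, 30f4bed, 5ed3f22, 839bde9}.
Common ancestors: {1ddc58d}.
The only common ancestor is 1ddc58d, so it is the merge base.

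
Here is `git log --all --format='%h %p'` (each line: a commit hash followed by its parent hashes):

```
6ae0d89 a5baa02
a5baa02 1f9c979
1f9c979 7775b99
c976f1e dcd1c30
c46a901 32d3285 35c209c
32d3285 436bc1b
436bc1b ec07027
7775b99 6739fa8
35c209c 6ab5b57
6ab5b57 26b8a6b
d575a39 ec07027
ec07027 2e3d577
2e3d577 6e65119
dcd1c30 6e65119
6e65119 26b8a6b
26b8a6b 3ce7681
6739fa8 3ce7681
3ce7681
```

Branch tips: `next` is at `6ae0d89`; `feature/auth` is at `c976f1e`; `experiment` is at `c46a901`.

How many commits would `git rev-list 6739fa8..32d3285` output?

Reachable from 32d3285: {26b8a6b, 2e3d577, 32d3285, 3ce7681, 436bc1b, 6e65119, ec07027}.
Reachable from 6739fa8: {3ce7681, 6739fa8}.
In 32d3285's history but not 6739fa8's: {26b8a6b, 2e3d577, 32d3285, 436bc1b, 6e65119, ec07027} — 6 commits.

6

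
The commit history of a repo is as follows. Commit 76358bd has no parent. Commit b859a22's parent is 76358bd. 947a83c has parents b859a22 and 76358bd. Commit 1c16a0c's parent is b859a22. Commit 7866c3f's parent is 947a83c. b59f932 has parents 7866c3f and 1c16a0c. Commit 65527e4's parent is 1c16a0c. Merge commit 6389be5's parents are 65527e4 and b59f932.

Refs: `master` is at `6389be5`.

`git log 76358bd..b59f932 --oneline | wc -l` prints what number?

Reachable from b59f932: {1c16a0c, 76358bd, 7866c3f, 947a83c, b59f932, b859a22}.
Reachable from 76358bd: {76358bd}.
In b59f932's history but not 76358bd's: {1c16a0c, 7866c3f, 947a83c, b59f932, b859a22} — 5 commits.

5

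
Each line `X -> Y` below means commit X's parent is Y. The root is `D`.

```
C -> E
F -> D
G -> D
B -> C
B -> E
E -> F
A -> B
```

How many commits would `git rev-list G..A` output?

5

Reachable from A: {A, B, C, D, E, F}.
Reachable from G: {D, G}.
In A's history but not G's: {A, B, C, E, F} — 5 commits.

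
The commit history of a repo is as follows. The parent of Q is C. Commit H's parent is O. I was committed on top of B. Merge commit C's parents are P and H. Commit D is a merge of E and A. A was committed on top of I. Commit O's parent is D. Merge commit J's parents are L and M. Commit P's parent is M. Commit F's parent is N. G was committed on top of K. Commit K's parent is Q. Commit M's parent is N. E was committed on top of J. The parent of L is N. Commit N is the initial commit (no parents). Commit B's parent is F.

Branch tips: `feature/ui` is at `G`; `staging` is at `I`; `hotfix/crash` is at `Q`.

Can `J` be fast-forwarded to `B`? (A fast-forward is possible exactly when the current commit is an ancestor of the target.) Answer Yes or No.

No

A fast-forward from J to B is possible iff J is an ancestor of B.
Ancestors of B: {B, F, N}.
J is not among them, so fast-forward is not possible.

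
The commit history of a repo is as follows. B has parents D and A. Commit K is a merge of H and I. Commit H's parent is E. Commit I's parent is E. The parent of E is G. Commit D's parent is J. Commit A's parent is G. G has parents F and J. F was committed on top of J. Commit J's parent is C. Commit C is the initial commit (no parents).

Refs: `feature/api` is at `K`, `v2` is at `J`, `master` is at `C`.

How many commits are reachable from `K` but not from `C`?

7

Reachable from K: {C, E, F, G, H, I, J, K}.
Reachable from C: {C}.
In K's history but not C's: {E, F, G, H, I, J, K} — 7 commits.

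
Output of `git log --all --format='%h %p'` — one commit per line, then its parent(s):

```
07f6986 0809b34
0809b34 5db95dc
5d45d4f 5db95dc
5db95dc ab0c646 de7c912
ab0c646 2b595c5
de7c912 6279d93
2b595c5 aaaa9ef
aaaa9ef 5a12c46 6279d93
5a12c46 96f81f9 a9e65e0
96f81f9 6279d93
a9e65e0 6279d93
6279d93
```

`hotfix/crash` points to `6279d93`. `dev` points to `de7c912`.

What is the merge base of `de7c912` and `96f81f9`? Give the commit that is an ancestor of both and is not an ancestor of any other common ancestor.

Ancestors of de7c912: {6279d93, de7c912}.
Ancestors of 96f81f9: {6279d93, 96f81f9}.
Common ancestors: {6279d93}.
The only common ancestor is 6279d93, so it is the merge base.

6279d93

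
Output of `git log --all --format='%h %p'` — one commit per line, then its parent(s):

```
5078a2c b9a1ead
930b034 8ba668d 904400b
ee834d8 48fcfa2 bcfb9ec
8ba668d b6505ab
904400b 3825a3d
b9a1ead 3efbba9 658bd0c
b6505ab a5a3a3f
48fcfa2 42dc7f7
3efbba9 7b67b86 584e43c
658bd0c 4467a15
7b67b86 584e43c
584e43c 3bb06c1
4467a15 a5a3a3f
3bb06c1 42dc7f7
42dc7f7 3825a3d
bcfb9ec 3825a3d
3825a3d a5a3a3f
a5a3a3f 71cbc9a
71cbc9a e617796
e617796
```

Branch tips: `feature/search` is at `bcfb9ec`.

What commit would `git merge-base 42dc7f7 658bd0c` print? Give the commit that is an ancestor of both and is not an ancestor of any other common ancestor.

a5a3a3f

Ancestors of 42dc7f7: {3825a3d, 42dc7f7, 71cbc9a, a5a3a3f, e617796}.
Ancestors of 658bd0c: {4467a15, 658bd0c, 71cbc9a, a5a3a3f, e617796}.
Common ancestors: {71cbc9a, a5a3a3f, e617796}.
Among these, a5a3a3f is not an ancestor of any other common ancestor — it is the merge base.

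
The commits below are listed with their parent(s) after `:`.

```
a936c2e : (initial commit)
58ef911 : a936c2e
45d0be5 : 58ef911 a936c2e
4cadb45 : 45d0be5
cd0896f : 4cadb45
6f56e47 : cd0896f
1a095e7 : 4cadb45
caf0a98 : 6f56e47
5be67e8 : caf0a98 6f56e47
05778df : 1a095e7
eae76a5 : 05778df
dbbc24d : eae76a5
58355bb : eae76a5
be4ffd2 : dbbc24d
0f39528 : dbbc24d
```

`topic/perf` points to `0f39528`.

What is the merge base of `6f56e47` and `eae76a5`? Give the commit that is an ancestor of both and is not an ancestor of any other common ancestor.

4cadb45

Ancestors of 6f56e47: {45d0be5, 4cadb45, 58ef911, 6f56e47, a936c2e, cd0896f}.
Ancestors of eae76a5: {05778df, 1a095e7, 45d0be5, 4cadb45, 58ef911, a936c2e, eae76a5}.
Common ancestors: {45d0be5, 4cadb45, 58ef911, a936c2e}.
Among these, 4cadb45 is not an ancestor of any other common ancestor — it is the merge base.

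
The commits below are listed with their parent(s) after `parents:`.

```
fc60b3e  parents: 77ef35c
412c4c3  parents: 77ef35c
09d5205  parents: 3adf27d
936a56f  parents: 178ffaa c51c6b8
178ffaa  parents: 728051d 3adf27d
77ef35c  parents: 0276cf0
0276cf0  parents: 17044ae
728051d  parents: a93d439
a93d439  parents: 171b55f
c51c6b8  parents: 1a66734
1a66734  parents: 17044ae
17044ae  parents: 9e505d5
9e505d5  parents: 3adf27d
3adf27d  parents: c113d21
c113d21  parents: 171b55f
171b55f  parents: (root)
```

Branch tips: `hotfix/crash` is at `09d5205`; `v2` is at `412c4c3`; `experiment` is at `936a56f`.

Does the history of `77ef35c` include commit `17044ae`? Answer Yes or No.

Yes

Ancestors of 77ef35c (commits reachable by following parents): {0276cf0, 17044ae, 171b55f, 3adf27d, 77ef35c, 9e505d5, c113d21}.
17044ae is in that set, so it is an ancestor of 77ef35c.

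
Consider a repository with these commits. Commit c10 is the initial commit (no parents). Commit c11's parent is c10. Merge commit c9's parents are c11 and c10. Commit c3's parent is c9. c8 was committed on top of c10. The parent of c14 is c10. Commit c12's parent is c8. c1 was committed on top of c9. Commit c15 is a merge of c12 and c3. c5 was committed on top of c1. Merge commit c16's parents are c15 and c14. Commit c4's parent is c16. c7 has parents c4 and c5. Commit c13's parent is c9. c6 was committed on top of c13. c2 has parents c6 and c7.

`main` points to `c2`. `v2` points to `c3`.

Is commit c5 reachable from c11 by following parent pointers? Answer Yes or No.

Ancestors of c11: {c10, c11}.
c5 is not in that set, so it is not an ancestor of c11.

No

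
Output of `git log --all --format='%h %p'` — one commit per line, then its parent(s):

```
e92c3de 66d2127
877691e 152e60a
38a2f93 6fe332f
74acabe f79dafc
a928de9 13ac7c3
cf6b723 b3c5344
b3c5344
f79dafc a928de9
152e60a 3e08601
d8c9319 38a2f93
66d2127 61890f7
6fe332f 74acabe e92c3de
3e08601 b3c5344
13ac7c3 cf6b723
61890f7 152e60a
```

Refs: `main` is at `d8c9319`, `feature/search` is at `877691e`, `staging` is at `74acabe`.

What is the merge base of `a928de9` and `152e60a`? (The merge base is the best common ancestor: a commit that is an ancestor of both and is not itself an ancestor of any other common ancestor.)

b3c5344

Ancestors of a928de9: {13ac7c3, a928de9, b3c5344, cf6b723}.
Ancestors of 152e60a: {152e60a, 3e08601, b3c5344}.
Common ancestors: {b3c5344}.
The only common ancestor is b3c5344, so it is the merge base.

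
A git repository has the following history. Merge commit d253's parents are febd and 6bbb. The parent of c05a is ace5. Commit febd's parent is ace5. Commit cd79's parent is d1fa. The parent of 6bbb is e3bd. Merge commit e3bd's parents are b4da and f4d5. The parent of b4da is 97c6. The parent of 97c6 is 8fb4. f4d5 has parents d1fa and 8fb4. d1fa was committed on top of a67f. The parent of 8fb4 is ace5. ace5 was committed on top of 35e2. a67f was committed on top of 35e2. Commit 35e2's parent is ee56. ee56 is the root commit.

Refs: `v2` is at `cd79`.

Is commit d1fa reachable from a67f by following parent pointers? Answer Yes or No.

No

Ancestors of a67f: {35e2, a67f, ee56}.
d1fa is not in that set, so it is not an ancestor of a67f.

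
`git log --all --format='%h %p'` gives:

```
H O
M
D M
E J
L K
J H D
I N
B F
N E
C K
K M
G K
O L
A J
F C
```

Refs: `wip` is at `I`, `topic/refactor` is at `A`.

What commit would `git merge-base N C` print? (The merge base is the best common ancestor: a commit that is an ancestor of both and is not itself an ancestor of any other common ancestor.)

Ancestors of N: {D, E, H, J, K, L, M, N, O}.
Ancestors of C: {C, K, M}.
Common ancestors: {K, M}.
Among these, K is not an ancestor of any other common ancestor — it is the merge base.

K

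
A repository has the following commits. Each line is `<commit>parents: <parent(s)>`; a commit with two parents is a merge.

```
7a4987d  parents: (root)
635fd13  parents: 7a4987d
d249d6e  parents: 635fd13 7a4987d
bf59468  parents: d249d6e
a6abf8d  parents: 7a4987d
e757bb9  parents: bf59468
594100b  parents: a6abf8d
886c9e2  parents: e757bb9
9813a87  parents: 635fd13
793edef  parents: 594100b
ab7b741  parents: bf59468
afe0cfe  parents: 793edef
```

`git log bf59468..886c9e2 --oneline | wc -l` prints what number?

2

Reachable from 886c9e2: {635fd13, 7a4987d, 886c9e2, bf59468, d249d6e, e757bb9}.
Reachable from bf59468: {635fd13, 7a4987d, bf59468, d249d6e}.
In 886c9e2's history but not bf59468's: {886c9e2, e757bb9} — 2 commits.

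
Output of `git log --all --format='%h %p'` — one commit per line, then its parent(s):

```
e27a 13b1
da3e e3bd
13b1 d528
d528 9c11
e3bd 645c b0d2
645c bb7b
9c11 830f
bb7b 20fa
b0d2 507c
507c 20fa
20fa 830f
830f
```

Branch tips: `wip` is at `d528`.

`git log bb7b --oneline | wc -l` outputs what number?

Walking parent pointers from bb7b: reachable set = {20fa, 830f, bb7b}.
That is 3 commits.

3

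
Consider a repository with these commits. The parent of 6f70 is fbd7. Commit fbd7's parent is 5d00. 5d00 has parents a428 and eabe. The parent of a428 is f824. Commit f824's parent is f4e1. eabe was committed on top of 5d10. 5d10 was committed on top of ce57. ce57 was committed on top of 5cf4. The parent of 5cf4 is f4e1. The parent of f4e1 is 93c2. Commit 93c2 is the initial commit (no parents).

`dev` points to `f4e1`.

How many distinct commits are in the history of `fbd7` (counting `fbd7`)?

Walking parent pointers from fbd7: reachable set = {5cf4, 5d00, 5d10, 93c2, a428, ce57, eabe, f4e1, f824, fbd7}.
That is 10 commits.

10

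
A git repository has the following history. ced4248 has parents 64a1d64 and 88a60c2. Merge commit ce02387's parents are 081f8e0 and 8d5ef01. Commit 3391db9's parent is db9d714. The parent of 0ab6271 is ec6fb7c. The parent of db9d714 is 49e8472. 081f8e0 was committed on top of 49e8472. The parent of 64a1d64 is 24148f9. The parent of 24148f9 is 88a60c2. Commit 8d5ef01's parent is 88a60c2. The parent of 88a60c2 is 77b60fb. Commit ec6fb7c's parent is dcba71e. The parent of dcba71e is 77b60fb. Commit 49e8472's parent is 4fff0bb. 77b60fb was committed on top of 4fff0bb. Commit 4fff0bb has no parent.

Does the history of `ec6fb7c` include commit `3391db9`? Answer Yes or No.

No

Ancestors of ec6fb7c: {4fff0bb, 77b60fb, dcba71e, ec6fb7c}.
3391db9 is not in that set, so it is not an ancestor of ec6fb7c.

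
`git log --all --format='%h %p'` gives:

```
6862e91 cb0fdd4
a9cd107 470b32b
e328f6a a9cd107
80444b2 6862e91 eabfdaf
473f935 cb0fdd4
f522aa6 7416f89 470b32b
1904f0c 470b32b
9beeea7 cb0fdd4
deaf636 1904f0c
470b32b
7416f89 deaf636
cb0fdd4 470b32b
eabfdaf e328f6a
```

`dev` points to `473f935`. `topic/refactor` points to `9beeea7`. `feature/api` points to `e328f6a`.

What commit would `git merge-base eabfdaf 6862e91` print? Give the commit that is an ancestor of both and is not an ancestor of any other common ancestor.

Ancestors of eabfdaf: {470b32b, a9cd107, e328f6a, eabfdaf}.
Ancestors of 6862e91: {470b32b, 6862e91, cb0fdd4}.
Common ancestors: {470b32b}.
The only common ancestor is 470b32b, so it is the merge base.

470b32b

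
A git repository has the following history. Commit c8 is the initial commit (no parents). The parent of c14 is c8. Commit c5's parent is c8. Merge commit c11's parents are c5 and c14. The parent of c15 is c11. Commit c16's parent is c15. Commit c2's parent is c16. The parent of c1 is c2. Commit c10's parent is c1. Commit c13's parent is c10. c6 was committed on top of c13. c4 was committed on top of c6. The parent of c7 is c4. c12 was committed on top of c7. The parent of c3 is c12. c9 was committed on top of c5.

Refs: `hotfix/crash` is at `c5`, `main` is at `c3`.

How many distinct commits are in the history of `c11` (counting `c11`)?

Walking parent pointers from c11: reachable set = {c11, c14, c5, c8}.
That is 4 commits.

4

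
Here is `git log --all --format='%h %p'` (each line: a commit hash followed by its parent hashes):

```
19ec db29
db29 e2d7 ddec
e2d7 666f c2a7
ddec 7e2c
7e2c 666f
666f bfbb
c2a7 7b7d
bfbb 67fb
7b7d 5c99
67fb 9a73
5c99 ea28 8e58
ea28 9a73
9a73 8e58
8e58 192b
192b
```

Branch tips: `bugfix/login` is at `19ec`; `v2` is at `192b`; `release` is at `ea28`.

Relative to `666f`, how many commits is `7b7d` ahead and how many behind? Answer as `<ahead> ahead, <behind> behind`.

3 ahead, 3 behind

Reachable from 7b7d: {192b, 5c99, 7b7d, 8e58, 9a73, ea28}.
Reachable from 666f: {192b, 666f, 67fb, 8e58, 9a73, bfbb}.
Only in 7b7d's history (ahead): {5c99, 7b7d, ea28} — 3.
Only in 666f's history (behind): {666f, 67fb, bfbb} — 3.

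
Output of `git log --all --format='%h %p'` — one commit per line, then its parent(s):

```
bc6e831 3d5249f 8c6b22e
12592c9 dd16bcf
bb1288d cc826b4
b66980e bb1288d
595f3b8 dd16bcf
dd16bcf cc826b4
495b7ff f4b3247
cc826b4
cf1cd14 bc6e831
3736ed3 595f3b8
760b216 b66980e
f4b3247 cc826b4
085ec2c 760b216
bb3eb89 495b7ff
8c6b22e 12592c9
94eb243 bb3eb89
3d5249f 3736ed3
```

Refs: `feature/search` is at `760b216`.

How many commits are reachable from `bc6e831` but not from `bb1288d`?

7

Reachable from bc6e831: {12592c9, 3736ed3, 3d5249f, 595f3b8, 8c6b22e, bc6e831, cc826b4, dd16bcf}.
Reachable from bb1288d: {bb1288d, cc826b4}.
In bc6e831's history but not bb1288d's: {12592c9, 3736ed3, 3d5249f, 595f3b8, 8c6b22e, bc6e831, dd16bcf} — 7 commits.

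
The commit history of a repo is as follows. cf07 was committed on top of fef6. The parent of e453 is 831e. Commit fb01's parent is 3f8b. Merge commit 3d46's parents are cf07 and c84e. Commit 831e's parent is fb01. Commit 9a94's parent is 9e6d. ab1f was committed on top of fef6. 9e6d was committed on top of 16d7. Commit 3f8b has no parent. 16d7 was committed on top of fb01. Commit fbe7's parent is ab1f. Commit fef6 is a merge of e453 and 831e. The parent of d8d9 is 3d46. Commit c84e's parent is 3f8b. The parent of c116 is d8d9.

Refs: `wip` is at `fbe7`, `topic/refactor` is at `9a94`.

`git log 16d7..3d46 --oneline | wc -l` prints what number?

Reachable from 3d46: {3d46, 3f8b, 831e, c84e, cf07, e453, fb01, fef6}.
Reachable from 16d7: {16d7, 3f8b, fb01}.
In 3d46's history but not 16d7's: {3d46, 831e, c84e, cf07, e453, fef6} — 6 commits.

6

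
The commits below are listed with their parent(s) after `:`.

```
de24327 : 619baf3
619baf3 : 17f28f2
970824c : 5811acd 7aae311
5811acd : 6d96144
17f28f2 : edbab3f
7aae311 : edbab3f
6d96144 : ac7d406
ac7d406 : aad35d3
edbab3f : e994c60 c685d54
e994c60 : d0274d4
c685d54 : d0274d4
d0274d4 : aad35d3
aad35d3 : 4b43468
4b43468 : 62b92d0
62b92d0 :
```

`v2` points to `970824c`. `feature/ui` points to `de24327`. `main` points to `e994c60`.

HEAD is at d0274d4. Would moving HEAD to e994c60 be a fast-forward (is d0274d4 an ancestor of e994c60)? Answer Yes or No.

Yes

A fast-forward from d0274d4 to e994c60 is possible iff d0274d4 is an ancestor of e994c60.
Ancestors of e994c60: {4b43468, 62b92d0, aad35d3, d0274d4, e994c60}.
d0274d4 is among them, so fast-forward is possible.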